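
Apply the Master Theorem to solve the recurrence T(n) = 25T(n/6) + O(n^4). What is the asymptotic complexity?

Master Theorem for T(n) = 25T(n/6) + O(n^4):

a = 25, b = 6, c = 4
log_b(a) = log_6(25) = 1.7965

Case 3: c = 4 > log_6(25) = 1.7965
T(n) = O(n^4) = O(n^4)

For T(n) = 25T(n/6) + O(n^4): log_6(25) = 1.7965. This is Case 3 of the Master Theorem (c > log_b(a), work dominated by root), giving O(n^4).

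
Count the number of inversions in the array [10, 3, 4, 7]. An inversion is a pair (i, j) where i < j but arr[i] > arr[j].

Finding inversions in [10, 3, 4, 7]:

(0, 1): arr[0]=10 > arr[1]=3
(0, 2): arr[0]=10 > arr[2]=4
(0, 3): arr[0]=10 > arr[3]=7

Total inversions: 3

The array has 3 inversion(s): (0,1), (0,2), (0,3). Each pair (i,j) satisfies i < j and arr[i] > arr[j].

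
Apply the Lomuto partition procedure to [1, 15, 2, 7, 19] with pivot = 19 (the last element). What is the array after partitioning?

Lomuto partition with pivot = 19:

Initial array: [1, 15, 2, 7, 19]

arr[0]=1 <= 19: swap with position 0, array becomes [1, 15, 2, 7, 19]
arr[1]=15 <= 19: swap with position 1, array becomes [1, 15, 2, 7, 19]
arr[2]=2 <= 19: swap with position 2, array becomes [1, 15, 2, 7, 19]
arr[3]=7 <= 19: swap with position 3, array becomes [1, 15, 2, 7, 19]

Place pivot at position 4: [1, 15, 2, 7, 19]
Pivot position: 4

After partitioning with pivot 19, the array becomes [1, 15, 2, 7, 19]. The pivot is placed at index 4. All elements to the left of the pivot are <= 19, and all elements to the right are > 19.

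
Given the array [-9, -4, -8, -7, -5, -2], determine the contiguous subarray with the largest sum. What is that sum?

Using Kadane's algorithm on [-9, -4, -8, -7, -5, -2]:

Scanning through the array:
Position 1 (value -4): max_ending_here = -4, max_so_far = -4
Position 2 (value -8): max_ending_here = -8, max_so_far = -4
Position 3 (value -7): max_ending_here = -7, max_so_far = -4
Position 4 (value -5): max_ending_here = -5, max_so_far = -4
Position 5 (value -2): max_ending_here = -2, max_so_far = -2

Maximum subarray: [-2]
Maximum sum: -2

The maximum subarray is [-2] with sum -2. This subarray runs from index 5 to index 5.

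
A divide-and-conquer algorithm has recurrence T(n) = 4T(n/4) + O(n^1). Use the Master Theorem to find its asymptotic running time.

Master Theorem for T(n) = 4T(n/4) + O(n^1):

a = 4, b = 4, c = 1
log_b(a) = log_4(4) = 1.0000

Case 2: c = 1 = log_4(4) = 1.0000
T(n) = O(n^1 log n) = O(n log n)

For T(n) = 4T(n/4) + O(n^1): log_4(4) = 1.0000. This is Case 2 of the Master Theorem (c = log_b(a), equal work at all levels), giving O(n log n).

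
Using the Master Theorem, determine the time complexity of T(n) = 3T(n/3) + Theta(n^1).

Master Theorem for T(n) = 3T(n/3) + O(n^1):

a = 3, b = 3, c = 1
log_b(a) = log_3(3) = 1.0000

Case 2: c = 1 = log_3(3) = 1.0000
T(n) = O(n^1 log n) = O(n log n)

For T(n) = 3T(n/3) + O(n^1): log_3(3) = 1.0000. This is Case 2 of the Master Theorem (c = log_b(a), equal work at all levels), giving O(n log n).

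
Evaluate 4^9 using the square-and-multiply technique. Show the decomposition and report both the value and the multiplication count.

Computing 4^9 by squaring (build up from 4^1; each line after the first costs one multiplication):

4^1 = 4
4^2 = (4^1)^2 = 4^2 = 16
4^4 = (4^2)^2 = 16^2 = 256
4^8 = (4^4)^2 = 256^2 = 65536
4^9 = 4 * 4^8 = 4 * 65536 = 262144

Result: 262144
Multiplications needed: 4 (4 lines after 4^1)

4^9 = 262144. Using exponentiation by squaring, this requires 4 multiplications. The key idea: if the exponent is even, square the half-power; if odd, multiply by the base once.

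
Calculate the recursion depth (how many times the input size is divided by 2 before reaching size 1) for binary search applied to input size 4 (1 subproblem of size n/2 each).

For divide and conquer with division factor 2:

Problem sizes at each level:
Level 0: 4
Level 1: 2
Level 2: 1

The root is level 0 and the size-1 base case is level 2 (the tree spans levels 0 through 2, i.e. 3 levels counting the root), so the depth is the number of divisions: log_2(4) = 2

The recursion tree depth is log_2(4) = 2. At each level, the problem size is divided by 2, so it takes 2 divisions to reduce to a base case of size 1. The algorithm makes 1 recursive call at each level.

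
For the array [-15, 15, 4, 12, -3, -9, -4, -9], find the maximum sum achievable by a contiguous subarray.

Using Kadane's algorithm on [-15, 15, 4, 12, -3, -9, -4, -9]:

Scanning through the array:
Position 1 (value 15): max_ending_here = 15, max_so_far = 15
Position 2 (value 4): max_ending_here = 19, max_so_far = 19
Position 3 (value 12): max_ending_here = 31, max_so_far = 31
Position 4 (value -3): max_ending_here = 28, max_so_far = 31
Position 5 (value -9): max_ending_here = 19, max_so_far = 31
Position 6 (value -4): max_ending_here = 15, max_so_far = 31
Position 7 (value -9): max_ending_here = 6, max_so_far = 31

Maximum subarray: [15, 4, 12]
Maximum sum: 31

The maximum subarray is [15, 4, 12] with sum 31. This subarray runs from index 1 to index 3.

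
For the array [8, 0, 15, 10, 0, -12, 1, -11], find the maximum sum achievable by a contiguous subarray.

Using Kadane's algorithm on [8, 0, 15, 10, 0, -12, 1, -11]:

Scanning through the array:
Position 1 (value 0): max_ending_here = 8, max_so_far = 8
Position 2 (value 15): max_ending_here = 23, max_so_far = 23
Position 3 (value 10): max_ending_here = 33, max_so_far = 33
Position 4 (value 0): max_ending_here = 33, max_so_far = 33
Position 5 (value -12): max_ending_here = 21, max_so_far = 33
Position 6 (value 1): max_ending_here = 22, max_so_far = 33
Position 7 (value -11): max_ending_here = 11, max_so_far = 33

Maximum subarray: [8, 0, 15, 10]
Maximum sum: 33

The maximum subarray is [8, 0, 15, 10] with sum 33. This subarray runs from index 0 to index 3.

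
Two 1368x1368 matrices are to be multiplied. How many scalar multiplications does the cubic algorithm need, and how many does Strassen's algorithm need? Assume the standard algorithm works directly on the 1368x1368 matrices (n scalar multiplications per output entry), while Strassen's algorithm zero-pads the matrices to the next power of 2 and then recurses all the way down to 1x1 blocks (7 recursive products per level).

Matrix multiplication for 1368x1368 matrices:

Strassen's algorithm requires power-of-2 dimensions. Pad 1368x1368 to 2048x2048 (next power of 2).

Standard algorithm: 1368^3 = 2560108032 multiplications
Strassen's algorithm: 7^(log2(2048)) = 7^11 = 1977326743 multiplications
Savings: 2560108032 - 1977326743 = 582781289 multiplications

Standard: 2560108032 multiplications (1368^3). Strassen: 1977326743 multiplications (7^11, after padding to 2048x2048). Strassen reduces 8 recursive multiplications to 7 at each level.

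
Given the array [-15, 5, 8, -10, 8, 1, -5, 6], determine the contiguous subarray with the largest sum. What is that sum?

Using Kadane's algorithm on [-15, 5, 8, -10, 8, 1, -5, 6]:

Scanning through the array:
Position 1 (value 5): max_ending_here = 5, max_so_far = 5
Position 2 (value 8): max_ending_here = 13, max_so_far = 13
Position 3 (value -10): max_ending_here = 3, max_so_far = 13
Position 4 (value 8): max_ending_here = 11, max_so_far = 13
Position 5 (value 1): max_ending_here = 12, max_so_far = 13
Position 6 (value -5): max_ending_here = 7, max_so_far = 13
Position 7 (value 6): max_ending_here = 13, max_so_far = 13

Maximum subarray: [5, 8]
Maximum sum: 13

The maximum subarray is [5, 8] with sum 13. This subarray runs from index 1 to index 2.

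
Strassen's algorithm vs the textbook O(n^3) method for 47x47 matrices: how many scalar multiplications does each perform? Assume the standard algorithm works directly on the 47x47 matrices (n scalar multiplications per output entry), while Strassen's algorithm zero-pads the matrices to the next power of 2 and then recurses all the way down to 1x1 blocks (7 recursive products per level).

Matrix multiplication for 47x47 matrices:

Strassen's algorithm requires power-of-2 dimensions. Pad 47x47 to 64x64 (next power of 2).

Standard algorithm: 47^3 = 103823 multiplications
Strassen's algorithm: 7^(log2(64)) = 7^6 = 117649 multiplications
Difference: 103823 - 117649 = -13826 (Strassen uses MORE here due to padding overhead — for small or just-over-power-of-2 n, padding can outweigh the per-level savings)

Standard: 103823 multiplications (47^3). Strassen: 117649 multiplications (7^6, after padding to 64x64). Strassen reduces 8 recursive multiplications to 7 at each level.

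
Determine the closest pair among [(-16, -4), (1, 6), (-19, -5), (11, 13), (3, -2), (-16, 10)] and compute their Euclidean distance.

Computing all pairwise distances among 6 points:

d((-16, -4), (1, 6)) = 19.7231
d((-16, -4), (-19, -5)) = 3.1623 <-- minimum
d((-16, -4), (11, 13)) = 31.9061
d((-16, -4), (3, -2)) = 19.105
d((-16, -4), (-16, 10)) = 14.0
d((1, 6), (-19, -5)) = 22.8254
d((1, 6), (11, 13)) = 12.2066
d((1, 6), (3, -2)) = 8.2462
d((1, 6), (-16, 10)) = 17.4642
d((-19, -5), (11, 13)) = 34.9857
d((-19, -5), (3, -2)) = 22.2036
d((-19, -5), (-16, 10)) = 15.2971
d((11, 13), (3, -2)) = 17.0
d((11, 13), (-16, 10)) = 27.1662
d((3, -2), (-16, 10)) = 22.4722

Closest pair: (-16, -4) and (-19, -5) with distance 3.1623

The closest pair is (-16, -4) and (-19, -5) with Euclidean distance 3.1623. For 6 points, brute-force pairwise comparison is shown above. For large n, the divide-and-conquer algorithm (sort by x, recurse on halves, check the dividing strip) achieves O(n log n).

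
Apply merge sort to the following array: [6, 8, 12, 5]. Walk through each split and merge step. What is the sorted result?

Merge sort trace:

Split: [6, 8, 12, 5] -> [6, 8] and [12, 5]
  Split: [6, 8] -> [6] and [8]
  Merge: [6] + [8] -> [6, 8]
  Split: [12, 5] -> [12] and [5]
  Merge: [12] + [5] -> [5, 12]
Merge: [6, 8] + [5, 12] -> [5, 6, 8, 12]

Final sorted array: [5, 6, 8, 12]

The merge sort proceeds by recursively splitting the array and merging sorted halves.
After all merges, the sorted array is [5, 6, 8, 12].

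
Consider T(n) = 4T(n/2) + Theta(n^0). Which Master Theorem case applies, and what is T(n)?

Master Theorem for T(n) = 4T(n/2) + O(n^0):

a = 4, b = 2, c = 0
log_b(a) = log_2(4) = 2.0000

Case 1: c = 0 < log_2(4) = 2.0000
T(n) = O(n^(log_2 4)) = O(n^2)

For T(n) = 4T(n/2) + O(n^0): log_2(4) = 2.0000. This is Case 1 of the Master Theorem (c < log_b(a), work dominated by leaves), giving O(n^2).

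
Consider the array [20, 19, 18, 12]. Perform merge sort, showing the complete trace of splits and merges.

Merge sort trace:

Split: [20, 19, 18, 12] -> [20, 19] and [18, 12]
  Split: [20, 19] -> [20] and [19]
  Merge: [20] + [19] -> [19, 20]
  Split: [18, 12] -> [18] and [12]
  Merge: [18] + [12] -> [12, 18]
Merge: [19, 20] + [12, 18] -> [12, 18, 19, 20]

Final sorted array: [12, 18, 19, 20]

The merge sort proceeds by recursively splitting the array and merging sorted halves.
After all merges, the sorted array is [12, 18, 19, 20].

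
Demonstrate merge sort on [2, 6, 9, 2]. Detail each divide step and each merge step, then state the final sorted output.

Merge sort trace:

Split: [2, 6, 9, 2] -> [2, 6] and [9, 2]
  Split: [2, 6] -> [2] and [6]
  Merge: [2] + [6] -> [2, 6]
  Split: [9, 2] -> [9] and [2]
  Merge: [9] + [2] -> [2, 9]
Merge: [2, 6] + [2, 9] -> [2, 2, 6, 9]

Final sorted array: [2, 2, 6, 9]

The merge sort proceeds by recursively splitting the array and merging sorted halves.
After all merges, the sorted array is [2, 2, 6, 9].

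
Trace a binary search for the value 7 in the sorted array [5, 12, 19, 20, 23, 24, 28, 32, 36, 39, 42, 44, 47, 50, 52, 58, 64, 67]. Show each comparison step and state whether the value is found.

Binary search for 7 in [5, 12, 19, 20, 23, 24, 28, 32, 36, 39, 42, 44, 47, 50, 52, 58, 64, 67]:

lo=0, hi=17, mid=8, arr[mid]=36 -> 36 > 7, search left half
lo=0, hi=7, mid=3, arr[mid]=20 -> 20 > 7, search left half
lo=0, hi=2, mid=1, arr[mid]=12 -> 12 > 7, search left half
lo=0, hi=0, mid=0, arr[mid]=5 -> 5 < 7, search right half
lo=1 > hi=0, target 7 not found

Binary search determines that 7 is not in the array after 4 comparisons. The search space was exhausted without finding the target.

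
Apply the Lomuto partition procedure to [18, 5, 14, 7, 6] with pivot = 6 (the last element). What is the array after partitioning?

Lomuto partition with pivot = 6:

Initial array: [18, 5, 14, 7, 6]

arr[0]=18 > 6: no swap
arr[1]=5 <= 6: swap with position 0, array becomes [5, 18, 14, 7, 6]
arr[2]=14 > 6: no swap
arr[3]=7 > 6: no swap

Place pivot at position 1: [5, 6, 14, 7, 18]
Pivot position: 1

After partitioning with pivot 6, the array becomes [5, 6, 14, 7, 18]. The pivot is placed at index 1. All elements to the left of the pivot are <= 6, and all elements to the right are > 6.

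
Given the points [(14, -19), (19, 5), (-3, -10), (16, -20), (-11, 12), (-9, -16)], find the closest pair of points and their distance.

Computing all pairwise distances among 6 points:

d((14, -19), (19, 5)) = 24.5153
d((14, -19), (-3, -10)) = 19.2354
d((14, -19), (16, -20)) = 2.2361 <-- minimum
d((14, -19), (-11, 12)) = 39.8246
d((14, -19), (-9, -16)) = 23.1948
d((19, 5), (-3, -10)) = 26.6271
d((19, 5), (16, -20)) = 25.1794
d((19, 5), (-11, 12)) = 30.8058
d((19, 5), (-9, -16)) = 35.0
d((-3, -10), (16, -20)) = 21.4709
d((-3, -10), (-11, 12)) = 23.4094
d((-3, -10), (-9, -16)) = 8.4853
d((16, -20), (-11, 12)) = 41.8688
d((16, -20), (-9, -16)) = 25.318
d((-11, 12), (-9, -16)) = 28.0713

Closest pair: (14, -19) and (16, -20) with distance 2.2361

The closest pair is (14, -19) and (16, -20) with Euclidean distance 2.2361. For 6 points, brute-force pairwise comparison is shown above. For large n, the divide-and-conquer algorithm (sort by x, recurse on halves, check the dividing strip) achieves O(n log n).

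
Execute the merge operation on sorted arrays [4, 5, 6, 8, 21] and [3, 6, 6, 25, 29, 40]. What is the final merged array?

Merging process:

Compare 4 vs 3: take 3 from right. Merged: [3]
Compare 4 vs 6: take 4 from left. Merged: [3, 4]
Compare 5 vs 6: take 5 from left. Merged: [3, 4, 5]
Compare 6 vs 6: take 6 from left. Merged: [3, 4, 5, 6]
Compare 8 vs 6: take 6 from right. Merged: [3, 4, 5, 6, 6]
Compare 8 vs 6: take 6 from right. Merged: [3, 4, 5, 6, 6, 6]
Compare 8 vs 25: take 8 from left. Merged: [3, 4, 5, 6, 6, 6, 8]
Compare 21 vs 25: take 21 from left. Merged: [3, 4, 5, 6, 6, 6, 8, 21]
Append remaining from right: [25, 29, 40]. Merged: [3, 4, 5, 6, 6, 6, 8, 21, 25, 29, 40]

Final merged array: [3, 4, 5, 6, 6, 6, 8, 21, 25, 29, 40]
Total comparisons: 8

The merged array is [3, 4, 5, 6, 6, 6, 8, 21, 25, 29, 40], requiring 8 comparisons. The merge step runs in O(n) time where n is the total number of elements.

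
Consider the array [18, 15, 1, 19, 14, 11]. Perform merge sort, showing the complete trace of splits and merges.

Merge sort trace:

Split: [18, 15, 1, 19, 14, 11] -> [18, 15, 1] and [19, 14, 11]
  Split: [18, 15, 1] -> [18] and [15, 1]
    Split: [15, 1] -> [15] and [1]
    Merge: [15] + [1] -> [1, 15]
  Merge: [18] + [1, 15] -> [1, 15, 18]
  Split: [19, 14, 11] -> [19] and [14, 11]
    Split: [14, 11] -> [14] and [11]
    Merge: [14] + [11] -> [11, 14]
  Merge: [19] + [11, 14] -> [11, 14, 19]
Merge: [1, 15, 18] + [11, 14, 19] -> [1, 11, 14, 15, 18, 19]

Final sorted array: [1, 11, 14, 15, 18, 19]

The merge sort proceeds by recursively splitting the array and merging sorted halves.
After all merges, the sorted array is [1, 11, 14, 15, 18, 19].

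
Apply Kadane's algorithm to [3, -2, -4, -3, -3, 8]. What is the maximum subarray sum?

Using Kadane's algorithm on [3, -2, -4, -3, -3, 8]:

Scanning through the array:
Position 1 (value -2): max_ending_here = 1, max_so_far = 3
Position 2 (value -4): max_ending_here = -3, max_so_far = 3
Position 3 (value -3): max_ending_here = -3, max_so_far = 3
Position 4 (value -3): max_ending_here = -3, max_so_far = 3
Position 5 (value 8): max_ending_here = 8, max_so_far = 8

Maximum subarray: [8]
Maximum sum: 8

The maximum subarray is [8] with sum 8. This subarray runs from index 5 to index 5.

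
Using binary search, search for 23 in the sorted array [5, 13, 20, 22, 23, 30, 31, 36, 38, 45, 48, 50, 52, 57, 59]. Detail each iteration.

Binary search for 23 in [5, 13, 20, 22, 23, 30, 31, 36, 38, 45, 48, 50, 52, 57, 59]:

lo=0, hi=14, mid=7, arr[mid]=36 -> 36 > 23, search left half
lo=0, hi=6, mid=3, arr[mid]=22 -> 22 < 23, search right half
lo=4, hi=6, mid=5, arr[mid]=30 -> 30 > 23, search left half
lo=4, hi=4, mid=4, arr[mid]=23 -> Found target at index 4!

Binary search finds 23 at index 4 after 4 comparisons. The search repeatedly halves the search space by comparing with the middle element.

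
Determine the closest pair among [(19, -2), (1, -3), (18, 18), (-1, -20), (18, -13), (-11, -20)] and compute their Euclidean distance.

Computing all pairwise distances among 6 points:

d((19, -2), (1, -3)) = 18.0278
d((19, -2), (18, 18)) = 20.025
d((19, -2), (-1, -20)) = 26.9072
d((19, -2), (18, -13)) = 11.0454
d((19, -2), (-11, -20)) = 34.9857
d((1, -3), (18, 18)) = 27.0185
d((1, -3), (-1, -20)) = 17.1172
d((1, -3), (18, -13)) = 19.7231
d((1, -3), (-11, -20)) = 20.8087
d((18, 18), (-1, -20)) = 42.4853
d((18, 18), (18, -13)) = 31.0
d((18, 18), (-11, -20)) = 47.8017
d((-1, -20), (18, -13)) = 20.2485
d((-1, -20), (-11, -20)) = 10.0 <-- minimum
d((18, -13), (-11, -20)) = 29.8329

Closest pair: (-1, -20) and (-11, -20) with distance 10.0

The closest pair is (-1, -20) and (-11, -20) with Euclidean distance 10.0. For 6 points, brute-force pairwise comparison is shown above. For large n, the divide-and-conquer algorithm (sort by x, recurse on halves, check the dividing strip) achieves O(n log n).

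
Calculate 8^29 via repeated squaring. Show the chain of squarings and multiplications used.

Computing 8^29 by squaring (build up from 8^1; each line after the first costs one multiplication):

8^1 = 8
8^2 = (8^1)^2 = 8^2 = 64
8^3 = 8 * 8^2 = 8 * 64 = 512
8^6 = (8^3)^2 = 512^2 = 262144
8^7 = 8 * 8^6 = 8 * 262144 = 2097152
8^14 = (8^7)^2 = 2097152^2 = 4398046511104
8^28 = (8^14)^2 = 4398046511104^2 = 19342813113834066795298816
8^29 = 8 * 8^28 = 8 * 19342813113834066795298816 = 154742504910672534362390528

Result: 154742504910672534362390528
Multiplications needed: 7 (7 lines after 8^1)

8^29 = 154742504910672534362390528. Using exponentiation by squaring, this requires 7 multiplications. The key idea: if the exponent is even, square the half-power; if odd, multiply by the base once.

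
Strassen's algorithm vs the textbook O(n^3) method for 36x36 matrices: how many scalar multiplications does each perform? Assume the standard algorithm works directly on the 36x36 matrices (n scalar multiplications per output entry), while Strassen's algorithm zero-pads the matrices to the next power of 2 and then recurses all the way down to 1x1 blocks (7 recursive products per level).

Matrix multiplication for 36x36 matrices:

Strassen's algorithm requires power-of-2 dimensions. Pad 36x36 to 64x64 (next power of 2).

Standard algorithm: 36^3 = 46656 multiplications
Strassen's algorithm: 7^(log2(64)) = 7^6 = 117649 multiplications
Difference: 46656 - 117649 = -70993 (Strassen uses MORE here due to padding overhead — for small or just-over-power-of-2 n, padding can outweigh the per-level savings)

Standard: 46656 multiplications (36^3). Strassen: 117649 multiplications (7^6, after padding to 64x64). Strassen reduces 8 recursive multiplications to 7 at each level.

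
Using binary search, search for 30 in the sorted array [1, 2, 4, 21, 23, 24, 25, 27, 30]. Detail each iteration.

Binary search for 30 in [1, 2, 4, 21, 23, 24, 25, 27, 30]:

lo=0, hi=8, mid=4, arr[mid]=23 -> 23 < 30, search right half
lo=5, hi=8, mid=6, arr[mid]=25 -> 25 < 30, search right half
lo=7, hi=8, mid=7, arr[mid]=27 -> 27 < 30, search right half
lo=8, hi=8, mid=8, arr[mid]=30 -> Found target at index 8!

Binary search finds 30 at index 8 after 4 comparisons. The search repeatedly halves the search space by comparing with the middle element.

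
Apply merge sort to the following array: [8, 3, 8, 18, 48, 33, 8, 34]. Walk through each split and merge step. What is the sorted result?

Merge sort trace:

Split: [8, 3, 8, 18, 48, 33, 8, 34] -> [8, 3, 8, 18] and [48, 33, 8, 34]
  Split: [8, 3, 8, 18] -> [8, 3] and [8, 18]
    Split: [8, 3] -> [8] and [3]
    Merge: [8] + [3] -> [3, 8]
    Split: [8, 18] -> [8] and [18]
    Merge: [8] + [18] -> [8, 18]
  Merge: [3, 8] + [8, 18] -> [3, 8, 8, 18]
  Split: [48, 33, 8, 34] -> [48, 33] and [8, 34]
    Split: [48, 33] -> [48] and [33]
    Merge: [48] + [33] -> [33, 48]
    Split: [8, 34] -> [8] and [34]
    Merge: [8] + [34] -> [8, 34]
  Merge: [33, 48] + [8, 34] -> [8, 33, 34, 48]
Merge: [3, 8, 8, 18] + [8, 33, 34, 48] -> [3, 8, 8, 8, 18, 33, 34, 48]

Final sorted array: [3, 8, 8, 8, 18, 33, 34, 48]

The merge sort proceeds by recursively splitting the array and merging sorted halves.
After all merges, the sorted array is [3, 8, 8, 8, 18, 33, 34, 48].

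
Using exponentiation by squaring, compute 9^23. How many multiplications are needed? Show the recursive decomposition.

Computing 9^23 by squaring (build up from 9^1; each line after the first costs one multiplication):

9^1 = 9
9^2 = (9^1)^2 = 9^2 = 81
9^4 = (9^2)^2 = 81^2 = 6561
9^5 = 9 * 9^4 = 9 * 6561 = 59049
9^10 = (9^5)^2 = 59049^2 = 3486784401
9^11 = 9 * 9^10 = 9 * 3486784401 = 31381059609
9^22 = (9^11)^2 = 31381059609^2 = 984770902183611232881
9^23 = 9 * 9^22 = 9 * 984770902183611232881 = 8862938119652501095929

Result: 8862938119652501095929
Multiplications needed: 7 (7 lines after 9^1)

9^23 = 8862938119652501095929. Using exponentiation by squaring, this requires 7 multiplications. The key idea: if the exponent is even, square the half-power; if odd, multiply by the base once.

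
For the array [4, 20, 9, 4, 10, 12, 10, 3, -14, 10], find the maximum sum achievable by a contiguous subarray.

Using Kadane's algorithm on [4, 20, 9, 4, 10, 12, 10, 3, -14, 10]:

Scanning through the array:
Position 1 (value 20): max_ending_here = 24, max_so_far = 24
Position 2 (value 9): max_ending_here = 33, max_so_far = 33
Position 3 (value 4): max_ending_here = 37, max_so_far = 37
Position 4 (value 10): max_ending_here = 47, max_so_far = 47
Position 5 (value 12): max_ending_here = 59, max_so_far = 59
Position 6 (value 10): max_ending_here = 69, max_so_far = 69
Position 7 (value 3): max_ending_here = 72, max_so_far = 72
Position 8 (value -14): max_ending_here = 58, max_so_far = 72
Position 9 (value 10): max_ending_here = 68, max_so_far = 72

Maximum subarray: [4, 20, 9, 4, 10, 12, 10, 3]
Maximum sum: 72

The maximum subarray is [4, 20, 9, 4, 10, 12, 10, 3] with sum 72. This subarray runs from index 0 to index 7.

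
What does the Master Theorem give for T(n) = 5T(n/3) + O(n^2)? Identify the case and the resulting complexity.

Master Theorem for T(n) = 5T(n/3) + O(n^2):

a = 5, b = 3, c = 2
log_b(a) = log_3(5) = 1.4650

Case 3: c = 2 > log_3(5) = 1.4650
T(n) = O(n^2) = O(n^2)

For T(n) = 5T(n/3) + O(n^2): log_3(5) = 1.4650. This is Case 3 of the Master Theorem (c > log_b(a), work dominated by root), giving O(n^2).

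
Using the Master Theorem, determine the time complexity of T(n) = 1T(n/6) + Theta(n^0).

Master Theorem for T(n) = 1T(n/6) + O(n^0):

a = 1, b = 6, c = 0
log_b(a) = log_6(1) = 0.0000

Case 2: c = 0 = log_6(1) = 0.0000
T(n) = O(n^0 log n) = O(log n)

For T(n) = 1T(n/6) + O(n^0): log_6(1) = 0.0000. This is Case 2 of the Master Theorem (c = log_b(a), equal work at all levels), giving O(log n).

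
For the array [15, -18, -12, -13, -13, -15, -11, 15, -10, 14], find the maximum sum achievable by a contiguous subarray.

Using Kadane's algorithm on [15, -18, -12, -13, -13, -15, -11, 15, -10, 14]:

Scanning through the array:
Position 1 (value -18): max_ending_here = -3, max_so_far = 15
Position 2 (value -12): max_ending_here = -12, max_so_far = 15
Position 3 (value -13): max_ending_here = -13, max_so_far = 15
Position 4 (value -13): max_ending_here = -13, max_so_far = 15
Position 5 (value -15): max_ending_here = -15, max_so_far = 15
Position 6 (value -11): max_ending_here = -11, max_so_far = 15
Position 7 (value 15): max_ending_here = 15, max_so_far = 15
Position 8 (value -10): max_ending_here = 5, max_so_far = 15
Position 9 (value 14): max_ending_here = 19, max_so_far = 19

Maximum subarray: [15, -10, 14]
Maximum sum: 19

The maximum subarray is [15, -10, 14] with sum 19. This subarray runs from index 7 to index 9.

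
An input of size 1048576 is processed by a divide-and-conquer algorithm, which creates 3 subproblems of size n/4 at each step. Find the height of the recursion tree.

For divide and conquer with division factor 4:

Problem sizes at each level:
Level 0: 1048576
Level 1: 262144
Level 2: 65536
Level 3: 16384
Level 4: 4096
Level 5: 1024
Level 6: 256
Level 7: 64
Level 8: 16
Level 9: 4
Level 10: 1

The root is level 0 and the size-1 base case is level 10 (the tree spans levels 0 through 10, i.e. 11 levels counting the root), so the depth is the number of divisions: log_4(1048576) = 10

The recursion tree depth is log_4(1048576) = 10. At each level, the problem size is divided by 4, so it takes 10 divisions to reduce to a base case of size 1. The algorithm makes 3 recursive calls at each level.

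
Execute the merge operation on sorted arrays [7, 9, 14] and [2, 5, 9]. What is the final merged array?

Merging process:

Compare 7 vs 2: take 2 from right. Merged: [2]
Compare 7 vs 5: take 5 from right. Merged: [2, 5]
Compare 7 vs 9: take 7 from left. Merged: [2, 5, 7]
Compare 9 vs 9: take 9 from left. Merged: [2, 5, 7, 9]
Compare 14 vs 9: take 9 from right. Merged: [2, 5, 7, 9, 9]
Append remaining from left: [14]. Merged: [2, 5, 7, 9, 9, 14]

Final merged array: [2, 5, 7, 9, 9, 14]
Total comparisons: 5

The merged array is [2, 5, 7, 9, 9, 14], requiring 5 comparisons. The merge step runs in O(n) time where n is the total number of elements.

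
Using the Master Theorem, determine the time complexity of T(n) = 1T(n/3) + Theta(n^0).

Master Theorem for T(n) = 1T(n/3) + O(n^0):

a = 1, b = 3, c = 0
log_b(a) = log_3(1) = 0.0000

Case 2: c = 0 = log_3(1) = 0.0000
T(n) = O(n^0 log n) = O(log n)

For T(n) = 1T(n/3) + O(n^0): log_3(1) = 0.0000. This is Case 2 of the Master Theorem (c = log_b(a), equal work at all levels), giving O(log n).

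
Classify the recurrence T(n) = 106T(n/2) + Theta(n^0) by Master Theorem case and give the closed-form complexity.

Master Theorem for T(n) = 106T(n/2) + O(n^0):

a = 106, b = 2, c = 0
log_b(a) = log_2(106) = 6.7279

Case 1: c = 0 < log_2(106) = 6.7279
T(n) = O(n^(log_2 106))

For T(n) = 106T(n/2) + O(n^0): log_2(106) = 6.7279. This is Case 1 of the Master Theorem (c < log_b(a), work dominated by leaves), giving O(n^(log_2 106)).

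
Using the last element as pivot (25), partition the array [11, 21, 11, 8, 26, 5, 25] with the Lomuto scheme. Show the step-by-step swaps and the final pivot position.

Lomuto partition with pivot = 25:

Initial array: [11, 21, 11, 8, 26, 5, 25]

arr[0]=11 <= 25: swap with position 0, array becomes [11, 21, 11, 8, 26, 5, 25]
arr[1]=21 <= 25: swap with position 1, array becomes [11, 21, 11, 8, 26, 5, 25]
arr[2]=11 <= 25: swap with position 2, array becomes [11, 21, 11, 8, 26, 5, 25]
arr[3]=8 <= 25: swap with position 3, array becomes [11, 21, 11, 8, 26, 5, 25]
arr[4]=26 > 25: no swap
arr[5]=5 <= 25: swap with position 4, array becomes [11, 21, 11, 8, 5, 26, 25]

Place pivot at position 5: [11, 21, 11, 8, 5, 25, 26]
Pivot position: 5

After partitioning with pivot 25, the array becomes [11, 21, 11, 8, 5, 25, 26]. The pivot is placed at index 5. All elements to the left of the pivot are <= 25, and all elements to the right are > 25.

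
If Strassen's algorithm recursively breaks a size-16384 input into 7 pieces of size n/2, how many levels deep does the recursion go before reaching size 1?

For divide and conquer with division factor 2:

Problem sizes at each level:
Level 0: 16384
Level 1: 8192
Level 2: 4096
Level 3: 2048
Level 4: 1024
Level 5: 512
Level 6: 256
Level 7: 128
Level 8: 64
Level 9: 32
Level 10: 16
Level 11: 8
Level 12: 4
Level 13: 2
Level 14: 1

The root is level 0 and the size-1 base case is level 14 (the tree spans levels 0 through 14, i.e. 15 levels counting the root), so the depth is the number of divisions: log_2(16384) = 14

The recursion tree depth is log_2(16384) = 14. At each level, the problem size is divided by 2, so it takes 14 divisions to reduce to a base case of size 1. The algorithm makes 7 recursive calls at each level.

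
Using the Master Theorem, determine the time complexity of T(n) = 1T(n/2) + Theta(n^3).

Master Theorem for T(n) = 1T(n/2) + O(n^3):

a = 1, b = 2, c = 3
log_b(a) = log_2(1) = 0.0000

Case 3: c = 3 > log_2(1) = 0.0000
T(n) = O(n^3) = O(n^3)

For T(n) = 1T(n/2) + O(n^3): log_2(1) = 0.0000. This is Case 3 of the Master Theorem (c > log_b(a), work dominated by root), giving O(n^3).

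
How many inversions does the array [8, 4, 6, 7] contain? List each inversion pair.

Finding inversions in [8, 4, 6, 7]:

(0, 1): arr[0]=8 > arr[1]=4
(0, 2): arr[0]=8 > arr[2]=6
(0, 3): arr[0]=8 > arr[3]=7

Total inversions: 3

The array has 3 inversion(s): (0,1), (0,2), (0,3). Each pair (i,j) satisfies i < j and arr[i] > arr[j].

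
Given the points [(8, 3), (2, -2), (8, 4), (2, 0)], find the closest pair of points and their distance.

Computing all pairwise distances among 4 points:

d((8, 3), (2, -2)) = 7.8102
d((8, 3), (8, 4)) = 1.0 <-- minimum
d((8, 3), (2, 0)) = 6.7082
d((2, -2), (8, 4)) = 8.4853
d((2, -2), (2, 0)) = 2.0
d((8, 4), (2, 0)) = 7.2111

Closest pair: (8, 3) and (8, 4) with distance 1.0

The closest pair is (8, 3) and (8, 4) with Euclidean distance 1.0. For 4 points, brute-force pairwise comparison is shown above. For large n, the divide-and-conquer algorithm (sort by x, recurse on halves, check the dividing strip) achieves O(n log n).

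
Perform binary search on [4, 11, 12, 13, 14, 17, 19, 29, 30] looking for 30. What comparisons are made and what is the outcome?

Binary search for 30 in [4, 11, 12, 13, 14, 17, 19, 29, 30]:

lo=0, hi=8, mid=4, arr[mid]=14 -> 14 < 30, search right half
lo=5, hi=8, mid=6, arr[mid]=19 -> 19 < 30, search right half
lo=7, hi=8, mid=7, arr[mid]=29 -> 29 < 30, search right half
lo=8, hi=8, mid=8, arr[mid]=30 -> Found target at index 8!

Binary search finds 30 at index 8 after 4 comparisons. The search repeatedly halves the search space by comparing with the middle element.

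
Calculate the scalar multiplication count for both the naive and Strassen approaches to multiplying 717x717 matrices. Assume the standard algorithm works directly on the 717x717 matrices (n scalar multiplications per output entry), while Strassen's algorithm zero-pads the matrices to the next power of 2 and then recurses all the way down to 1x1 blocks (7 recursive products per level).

Matrix multiplication for 717x717 matrices:

Strassen's algorithm requires power-of-2 dimensions. Pad 717x717 to 1024x1024 (next power of 2).

Standard algorithm: 717^3 = 368601813 multiplications
Strassen's algorithm: 7^(log2(1024)) = 7^10 = 282475249 multiplications
Savings: 368601813 - 282475249 = 86126564 multiplications

Standard: 368601813 multiplications (717^3). Strassen: 282475249 multiplications (7^10, after padding to 1024x1024). Strassen reduces 8 recursive multiplications to 7 at each level.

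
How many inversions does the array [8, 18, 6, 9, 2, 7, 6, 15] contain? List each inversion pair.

Finding inversions in [8, 18, 6, 9, 2, 7, 6, 15]:

(0, 2): arr[0]=8 > arr[2]=6
(0, 4): arr[0]=8 > arr[4]=2
(0, 5): arr[0]=8 > arr[5]=7
(0, 6): arr[0]=8 > arr[6]=6
(1, 2): arr[1]=18 > arr[2]=6
(1, 3): arr[1]=18 > arr[3]=9
(1, 4): arr[1]=18 > arr[4]=2
(1, 5): arr[1]=18 > arr[5]=7
(1, 6): arr[1]=18 > arr[6]=6
(1, 7): arr[1]=18 > arr[7]=15
(2, 4): arr[2]=6 > arr[4]=2
(3, 4): arr[3]=9 > arr[4]=2
(3, 5): arr[3]=9 > arr[5]=7
(3, 6): arr[3]=9 > arr[6]=6
(5, 6): arr[5]=7 > arr[6]=6

Total inversions: 15

The array has 15 inversion(s): (0,2), (0,4), (0,5), (0,6), (1,2), (1,3), (1,4), (1,5), (1,6), (1,7), (2,4), (3,4), (3,5), (3,6), (5,6). Each pair (i,j) satisfies i < j and arr[i] > arr[j].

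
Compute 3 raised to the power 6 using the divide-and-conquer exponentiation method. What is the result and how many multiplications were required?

Computing 3^6 by squaring (build up from 3^1; each line after the first costs one multiplication):

3^1 = 3
3^2 = (3^1)^2 = 3^2 = 9
3^3 = 3 * 3^2 = 3 * 9 = 27
3^6 = (3^3)^2 = 27^2 = 729

Result: 729
Multiplications needed: 3 (3 lines after 3^1)

3^6 = 729. Using exponentiation by squaring, this requires 3 multiplications. The key idea: if the exponent is even, square the half-power; if odd, multiply by the base once.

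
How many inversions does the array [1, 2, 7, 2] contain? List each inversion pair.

Finding inversions in [1, 2, 7, 2]:

(2, 3): arr[2]=7 > arr[3]=2

Total inversions: 1

The array has 1 inversion(s): (2,3). Each pair (i,j) satisfies i < j and arr[i] > arr[j].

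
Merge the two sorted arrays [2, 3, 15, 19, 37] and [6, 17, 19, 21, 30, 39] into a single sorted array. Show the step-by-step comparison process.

Merging process:

Compare 2 vs 6: take 2 from left. Merged: [2]
Compare 3 vs 6: take 3 from left. Merged: [2, 3]
Compare 15 vs 6: take 6 from right. Merged: [2, 3, 6]
Compare 15 vs 17: take 15 from left. Merged: [2, 3, 6, 15]
Compare 19 vs 17: take 17 from right. Merged: [2, 3, 6, 15, 17]
Compare 19 vs 19: take 19 from left. Merged: [2, 3, 6, 15, 17, 19]
Compare 37 vs 19: take 19 from right. Merged: [2, 3, 6, 15, 17, 19, 19]
Compare 37 vs 21: take 21 from right. Merged: [2, 3, 6, 15, 17, 19, 19, 21]
Compare 37 vs 30: take 30 from right. Merged: [2, 3, 6, 15, 17, 19, 19, 21, 30]
Compare 37 vs 39: take 37 from left. Merged: [2, 3, 6, 15, 17, 19, 19, 21, 30, 37]
Append remaining from right: [39]. Merged: [2, 3, 6, 15, 17, 19, 19, 21, 30, 37, 39]

Final merged array: [2, 3, 6, 15, 17, 19, 19, 21, 30, 37, 39]
Total comparisons: 10

The merged array is [2, 3, 6, 15, 17, 19, 19, 21, 30, 37, 39], requiring 10 comparisons. The merge step runs in O(n) time where n is the total number of elements.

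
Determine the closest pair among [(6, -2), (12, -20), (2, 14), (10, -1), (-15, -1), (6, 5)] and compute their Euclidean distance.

Computing all pairwise distances among 6 points:

d((6, -2), (12, -20)) = 18.9737
d((6, -2), (2, 14)) = 16.4924
d((6, -2), (10, -1)) = 4.1231 <-- minimum
d((6, -2), (-15, -1)) = 21.0238
d((6, -2), (6, 5)) = 7.0
d((12, -20), (2, 14)) = 35.4401
d((12, -20), (10, -1)) = 19.105
d((12, -20), (-15, -1)) = 33.0151
d((12, -20), (6, 5)) = 25.7099
d((2, 14), (10, -1)) = 17.0
d((2, 14), (-15, -1)) = 22.6716
d((2, 14), (6, 5)) = 9.8489
d((10, -1), (-15, -1)) = 25.0
d((10, -1), (6, 5)) = 7.2111
d((-15, -1), (6, 5)) = 21.8403

Closest pair: (6, -2) and (10, -1) with distance 4.1231

The closest pair is (6, -2) and (10, -1) with Euclidean distance 4.1231. For 6 points, brute-force pairwise comparison is shown above. For large n, the divide-and-conquer algorithm (sort by x, recurse on halves, check the dividing strip) achieves O(n log n).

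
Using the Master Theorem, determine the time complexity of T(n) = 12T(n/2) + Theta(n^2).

Master Theorem for T(n) = 12T(n/2) + O(n^2):

a = 12, b = 2, c = 2
log_b(a) = log_2(12) = 3.5850

Case 1: c = 2 < log_2(12) = 3.5850
T(n) = O(n^(log_2 12))

For T(n) = 12T(n/2) + O(n^2): log_2(12) = 3.5850. This is Case 1 of the Master Theorem (c < log_b(a), work dominated by leaves), giving O(n^(log_2 12)).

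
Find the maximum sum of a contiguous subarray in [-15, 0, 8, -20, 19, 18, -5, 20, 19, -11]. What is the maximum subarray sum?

Using Kadane's algorithm on [-15, 0, 8, -20, 19, 18, -5, 20, 19, -11]:

Scanning through the array:
Position 1 (value 0): max_ending_here = 0, max_so_far = 0
Position 2 (value 8): max_ending_here = 8, max_so_far = 8
Position 3 (value -20): max_ending_here = -12, max_so_far = 8
Position 4 (value 19): max_ending_here = 19, max_so_far = 19
Position 5 (value 18): max_ending_here = 37, max_so_far = 37
Position 6 (value -5): max_ending_here = 32, max_so_far = 37
Position 7 (value 20): max_ending_here = 52, max_so_far = 52
Position 8 (value 19): max_ending_here = 71, max_so_far = 71
Position 9 (value -11): max_ending_here = 60, max_so_far = 71

Maximum subarray: [19, 18, -5, 20, 19]
Maximum sum: 71

The maximum subarray is [19, 18, -5, 20, 19] with sum 71. This subarray runs from index 4 to index 8.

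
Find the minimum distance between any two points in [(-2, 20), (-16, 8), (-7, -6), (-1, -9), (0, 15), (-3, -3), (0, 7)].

Computing all pairwise distances among 7 points:

d((-2, 20), (-16, 8)) = 18.4391
d((-2, 20), (-7, -6)) = 26.4764
d((-2, 20), (-1, -9)) = 29.0172
d((-2, 20), (0, 15)) = 5.3852
d((-2, 20), (-3, -3)) = 23.0217
d((-2, 20), (0, 7)) = 13.1529
d((-16, 8), (-7, -6)) = 16.6433
d((-16, 8), (-1, -9)) = 22.6716
d((-16, 8), (0, 15)) = 17.4642
d((-16, 8), (-3, -3)) = 17.0294
d((-16, 8), (0, 7)) = 16.0312
d((-7, -6), (-1, -9)) = 6.7082
d((-7, -6), (0, 15)) = 22.1359
d((-7, -6), (-3, -3)) = 5.0 <-- minimum
d((-7, -6), (0, 7)) = 14.7648
d((-1, -9), (0, 15)) = 24.0208
d((-1, -9), (-3, -3)) = 6.3246
d((-1, -9), (0, 7)) = 16.0312
d((0, 15), (-3, -3)) = 18.2483
d((0, 15), (0, 7)) = 8.0
d((-3, -3), (0, 7)) = 10.4403

Closest pair: (-7, -6) and (-3, -3) with distance 5.0

The closest pair is (-7, -6) and (-3, -3) with Euclidean distance 5.0. For 7 points, brute-force pairwise comparison is shown above. For large n, the divide-and-conquer algorithm (sort by x, recurse on halves, check the dividing strip) achieves O(n log n).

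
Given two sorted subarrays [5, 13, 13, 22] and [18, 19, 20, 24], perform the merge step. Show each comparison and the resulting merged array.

Merging process:

Compare 5 vs 18: take 5 from left. Merged: [5]
Compare 13 vs 18: take 13 from left. Merged: [5, 13]
Compare 13 vs 18: take 13 from left. Merged: [5, 13, 13]
Compare 22 vs 18: take 18 from right. Merged: [5, 13, 13, 18]
Compare 22 vs 19: take 19 from right. Merged: [5, 13, 13, 18, 19]
Compare 22 vs 20: take 20 from right. Merged: [5, 13, 13, 18, 19, 20]
Compare 22 vs 24: take 22 from left. Merged: [5, 13, 13, 18, 19, 20, 22]
Append remaining from right: [24]. Merged: [5, 13, 13, 18, 19, 20, 22, 24]

Final merged array: [5, 13, 13, 18, 19, 20, 22, 24]
Total comparisons: 7

The merged array is [5, 13, 13, 18, 19, 20, 22, 24], requiring 7 comparisons. The merge step runs in O(n) time where n is the total number of elements.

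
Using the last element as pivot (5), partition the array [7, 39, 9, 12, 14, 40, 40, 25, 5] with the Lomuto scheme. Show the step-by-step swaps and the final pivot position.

Lomuto partition with pivot = 5:

Initial array: [7, 39, 9, 12, 14, 40, 40, 25, 5]

arr[0]=7 > 5: no swap
arr[1]=39 > 5: no swap
arr[2]=9 > 5: no swap
arr[3]=12 > 5: no swap
arr[4]=14 > 5: no swap
arr[5]=40 > 5: no swap
arr[6]=40 > 5: no swap
arr[7]=25 > 5: no swap

Place pivot at position 0: [5, 39, 9, 12, 14, 40, 40, 25, 7]
Pivot position: 0

After partitioning with pivot 5, the array becomes [5, 39, 9, 12, 14, 40, 40, 25, 7]. The pivot is placed at index 0. All elements to the left of the pivot are <= 5, and all elements to the right are > 5.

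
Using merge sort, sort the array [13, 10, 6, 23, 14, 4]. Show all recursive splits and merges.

Merge sort trace:

Split: [13, 10, 6, 23, 14, 4] -> [13, 10, 6] and [23, 14, 4]
  Split: [13, 10, 6] -> [13] and [10, 6]
    Split: [10, 6] -> [10] and [6]
    Merge: [10] + [6] -> [6, 10]
  Merge: [13] + [6, 10] -> [6, 10, 13]
  Split: [23, 14, 4] -> [23] and [14, 4]
    Split: [14, 4] -> [14] and [4]
    Merge: [14] + [4] -> [4, 14]
  Merge: [23] + [4, 14] -> [4, 14, 23]
Merge: [6, 10, 13] + [4, 14, 23] -> [4, 6, 10, 13, 14, 23]

Final sorted array: [4, 6, 10, 13, 14, 23]

The merge sort proceeds by recursively splitting the array and merging sorted halves.
After all merges, the sorted array is [4, 6, 10, 13, 14, 23].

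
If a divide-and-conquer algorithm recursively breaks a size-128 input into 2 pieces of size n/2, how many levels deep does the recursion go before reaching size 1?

For divide and conquer with division factor 2:

Problem sizes at each level:
Level 0: 128
Level 1: 64
Level 2: 32
Level 3: 16
Level 4: 8
Level 5: 4
Level 6: 2
Level 7: 1

The root is level 0 and the size-1 base case is level 7 (the tree spans levels 0 through 7, i.e. 8 levels counting the root), so the depth is the number of divisions: log_2(128) = 7

The recursion tree depth is log_2(128) = 7. At each level, the problem size is divided by 2, so it takes 7 divisions to reduce to a base case of size 1. The algorithm makes 2 recursive calls at each level.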